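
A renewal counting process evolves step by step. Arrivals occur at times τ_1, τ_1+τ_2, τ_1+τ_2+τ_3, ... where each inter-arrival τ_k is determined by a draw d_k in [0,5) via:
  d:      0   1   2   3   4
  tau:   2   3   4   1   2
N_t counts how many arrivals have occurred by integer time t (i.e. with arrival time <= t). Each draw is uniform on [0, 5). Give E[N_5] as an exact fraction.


Inter-arrival values over d=0..4: [2, 3, 4, 1, 2]
Each d has probability 1/5, so the pmf of τ is: f(1) = 1/5, f(2) = 2/5, f(3) = 1/5, f(4) = 1/5
Renewal equation for m(n) = E[N_n]: condition on τ_1 = k (if k <= n, one arrival plus a fresh copy on the remaining n−k steps): m(n) = F(n) + Σ_{k<=n} f(k)·m(n−k), where F(n) = P(τ <= n) and m(0) = 0
m(1) = F(1) = 1/5
m(2) = F(2) + f(1)·m(1) = 3/5 + 1/5·1/5 = 16/25
m(3) = F(3) + f(1)·m(2) + f(2)·m(1) = 4/5 + 1/5·16/25 + 2/5·1/5 = 126/125
m(4) = F(4) + f(1)·m(3) + f(2)·m(2) + f(3)·m(1) = 1 + 1/5·126/125 + 2/5·16/25 + 1/5·1/5 = 936/625
m(5) = F(5) + f(1)·m(4) + f(2)·m(3) + f(3)·m(2) + f(4)·m(1) = 1 + 1/5·936/625 + 2/5·126/125 + 1/5·16/25 + 1/5·1/5 = 5846/3125
E[N_5] = m(5) = 5846/3125

5846/3125


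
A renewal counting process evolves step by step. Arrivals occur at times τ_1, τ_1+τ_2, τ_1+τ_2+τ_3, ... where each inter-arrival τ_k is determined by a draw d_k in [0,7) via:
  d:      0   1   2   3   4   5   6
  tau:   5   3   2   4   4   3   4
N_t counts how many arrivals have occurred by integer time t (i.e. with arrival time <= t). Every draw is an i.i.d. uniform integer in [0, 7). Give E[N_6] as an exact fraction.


Inter-arrival values over d=0..6: [5, 3, 2, 4, 4, 3, 4]
Each d has probability 1/7, so the pmf of τ is: f(2) = 1/7, f(3) = 2/7, f(4) = 3/7, f(5) = 1/7
Renewal equation for m(n) = E[N_n]: condition on τ_1 = k (if k <= n, one arrival plus a fresh copy on the remaining n−k steps): m(n) = F(n) + Σ_{k<=n} f(k)·m(n−k), where F(n) = P(τ <= n) and m(0) = 0
m(1) = F(1) = 0
m(2) = F(2) = 1/7
m(3) = F(3) = 3/7
m(4) = F(4) + f(2)·m(2) = 6/7 + 1/7·1/7 = 43/49
m(5) = F(5) + f(2)·m(3) + f(3)·m(2) = 1 + 1/7·3/7 + 2/7·1/7 = 54/49
m(6) = F(6) + f(2)·m(4) + f(3)·m(3) + f(4)·m(2) = 1 + 1/7·43/49 + 2/7·3/7 + 3/7·1/7 = 449/343
E[N_6] = m(6) = 449/343

449/343


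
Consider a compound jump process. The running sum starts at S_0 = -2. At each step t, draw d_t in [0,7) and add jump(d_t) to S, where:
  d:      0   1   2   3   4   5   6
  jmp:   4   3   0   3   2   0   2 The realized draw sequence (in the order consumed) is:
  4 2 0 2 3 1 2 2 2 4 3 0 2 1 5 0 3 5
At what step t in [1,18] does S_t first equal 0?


1

t=0: S=-2, d=4, jump=2, S_1=0
t=1: S=0, d=2, jump=0, S_2=0
t=2: S=0, d=0, jump=4, S_3=4
t=3: S=4, d=2, jump=0, S_4=4
t=4: S=4, d=3, jump=3, S_5=7
t=5: S=7, d=1, jump=3, S_6=10
t=6: S=10, d=2, jump=0, S_7=10
t=7: S=10, d=2, jump=0, S_8=10
t=8: S=10, d=2, jump=0, S_9=10
t=9: S=10, d=4, jump=2, S_10=12
t=10: S=12, d=3, jump=3, S_11=15
t=11: S=15, d=0, jump=4, S_12=19
t=12: S=19, d=2, jump=0, S_13=19
t=13: S=19, d=1, jump=3, S_14=22
t=14: S=22, d=5, jump=0, S_15=22
t=15: S=22, d=0, jump=4, S_16=26
t=16: S=26, d=3, jump=3, S_17=29
t=17: S=29, d=5, jump=0, S_18=29


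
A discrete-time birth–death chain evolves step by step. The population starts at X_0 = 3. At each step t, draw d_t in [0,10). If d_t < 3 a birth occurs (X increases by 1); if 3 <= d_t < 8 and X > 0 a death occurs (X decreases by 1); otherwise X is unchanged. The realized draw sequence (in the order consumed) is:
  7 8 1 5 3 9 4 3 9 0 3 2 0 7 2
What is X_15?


2

t=0: X=3, d=7 → death, X_1=2
t=1: X=2, d=8 → hold, X_2=2
t=2: X=2, d=1 → birth, X_3=3
t=3: X=3, d=5 → death, X_4=2
t=4: X=2, d=3 → death, X_5=1
t=5: X=1, d=9 → hold, X_6=1
t=6: X=1, d=4 → death, X_7=0
t=7: X=0, d=3 → hold, X_8=0
t=8: X=0, d=9 → hold, X_9=0
t=9: X=0, d=0 → birth, X_10=1
t=10: X=1, d=3 → death, X_11=0
t=11: X=0, d=2 → birth, X_12=1
t=12: X=1, d=0 → birth, X_13=2
t=13: X=2, d=7 → death, X_14=1
t=14: X=1, d=2 → birth, X_15=2


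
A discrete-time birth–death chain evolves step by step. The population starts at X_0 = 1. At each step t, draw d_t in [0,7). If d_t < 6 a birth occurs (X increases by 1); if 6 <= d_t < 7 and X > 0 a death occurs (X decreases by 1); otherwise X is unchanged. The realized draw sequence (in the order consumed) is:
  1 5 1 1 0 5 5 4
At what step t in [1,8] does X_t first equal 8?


7

t=0: X=1, d=1 → birth, X_1=2
t=1: X=2, d=5 → birth, X_2=3
t=2: X=3, d=1 → birth, X_3=4
t=3: X=4, d=1 → birth, X_4=5
t=4: X=5, d=0 → birth, X_5=6
t=5: X=6, d=5 → birth, X_6=7
t=6: X=7, d=5 → birth, X_7=8
t=7: X=8, d=4 → birth, X_8=9


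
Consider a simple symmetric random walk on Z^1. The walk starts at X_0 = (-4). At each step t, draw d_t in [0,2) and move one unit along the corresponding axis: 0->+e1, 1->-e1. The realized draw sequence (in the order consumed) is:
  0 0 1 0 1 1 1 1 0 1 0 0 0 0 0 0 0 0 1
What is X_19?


t=0: X=(-4), d=0 → +e1, X_1=(-3)
t=1: X=(-3), d=0 → +e1, X_2=(-2)
t=2: X=(-2), d=1 → -e1, X_3=(-3)
t=3: X=(-3), d=0 → +e1, X_4=(-2)
t=4: X=(-2), d=1 → -e1, X_5=(-3)
t=5: X=(-3), d=1 → -e1, X_6=(-4)
t=6: X=(-4), d=1 → -e1, X_7=(-5)
t=7: X=(-5), d=1 → -e1, X_8=(-6)
t=8: X=(-6), d=0 → +e1, X_9=(-5)
t=9: X=(-5), d=1 → -e1, X_10=(-6)
t=10: X=(-6), d=0 → +e1, X_11=(-5)
t=11: X=(-5), d=0 → +e1, X_12=(-4)
t=12: X=(-4), d=0 → +e1, X_13=(-3)
t=13: X=(-3), d=0 → +e1, X_14=(-2)
t=14: X=(-2), d=0 → +e1, X_15=(-1)
t=15: X=(-1), d=0 → +e1, X_16=(0)
t=16: X=(0), d=0 → +e1, X_17=(1)
t=17: X=(1), d=0 → +e1, X_18=(2)
t=18: X=(2), d=1 → -e1, X_19=(1)

(1)


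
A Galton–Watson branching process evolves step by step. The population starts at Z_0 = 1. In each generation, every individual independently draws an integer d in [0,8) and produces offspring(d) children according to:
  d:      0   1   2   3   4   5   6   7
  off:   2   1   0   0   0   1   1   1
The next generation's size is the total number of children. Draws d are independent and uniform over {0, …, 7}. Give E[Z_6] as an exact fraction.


729/4096

Outcome values over d=0..7: [2, 1, 0, 0, 0, 1, 1, 1]
Σy = 6, Σy² = 8, M = 8
μ = 6/8 = 3/4,  σ² = 8/8 − (3/4)² = 7/16
E[Z_0] = 1
E[Z_1] = 3/4·E[Z_0] = 3/4
E[Z_2] = 3/4·E[Z_1] = 9/16
E[Z_3] = 3/4·E[Z_2] = 27/64
E[Z_4] = 3/4·E[Z_3] = 81/256
E[Z_5] = 3/4·E[Z_4] = 243/1024
E[Z_6] = 3/4·E[Z_5] = 729/4096


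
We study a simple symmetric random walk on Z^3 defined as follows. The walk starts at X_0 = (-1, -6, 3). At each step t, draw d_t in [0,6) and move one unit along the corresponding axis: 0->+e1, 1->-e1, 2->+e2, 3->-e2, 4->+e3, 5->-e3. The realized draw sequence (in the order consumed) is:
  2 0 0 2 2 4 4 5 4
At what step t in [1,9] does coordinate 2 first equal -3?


5

t=0: X=(-1, -6, 3), d=2 → +e2, X_1=(-1, -5, 3)
t=1: X=(-1, -5, 3), d=0 → +e1, X_2=(0, -5, 3)
t=2: X=(0, -5, 3), d=0 → +e1, X_3=(1, -5, 3)
t=3: X=(1, -5, 3), d=2 → +e2, X_4=(1, -4, 3)
t=4: X=(1, -4, 3), d=2 → +e2, X_5=(1, -3, 3)
t=5: X=(1, -3, 3), d=4 → +e3, X_6=(1, -3, 4)
t=6: X=(1, -3, 4), d=4 → +e3, X_7=(1, -3, 5)
t=7: X=(1, -3, 5), d=5 → -e3, X_8=(1, -3, 4)
t=8: X=(1, -3, 4), d=4 → +e3, X_9=(1, -3, 5)


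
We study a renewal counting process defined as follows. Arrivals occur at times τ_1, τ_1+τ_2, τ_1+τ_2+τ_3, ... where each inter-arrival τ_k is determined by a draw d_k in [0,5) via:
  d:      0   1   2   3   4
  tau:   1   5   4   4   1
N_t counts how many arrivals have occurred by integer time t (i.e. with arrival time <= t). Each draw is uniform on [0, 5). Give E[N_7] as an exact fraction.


Inter-arrival values over d=0..4: [1, 5, 4, 4, 1]
Each d has probability 1/5, so the pmf of τ is: f(1) = 2/5, f(4) = 2/5, f(5) = 1/5
Renewal equation for m(n) = E[N_n]: condition on τ_1 = k (if k <= n, one arrival plus a fresh copy on the remaining n−k steps): m(n) = F(n) + Σ_{k<=n} f(k)·m(n−k), where F(n) = P(τ <= n) and m(0) = 0
m(1) = F(1) = 2/5
m(2) = F(2) + f(1)·m(1) = 2/5 + 2/5·2/5 = 14/25
m(3) = F(3) + f(1)·m(2) = 2/5 + 2/5·14/25 = 78/125
m(4) = F(4) + f(1)·m(3) = 4/5 + 2/5·78/125 = 656/625
m(5) = F(5) + f(1)·m(4) + f(4)·m(1) = 1 + 2/5·656/625 + 2/5·2/5 = 4937/3125
m(6) = F(6) + f(1)·m(5) + f(4)·m(2) + f(5)·m(1) = 1 + 2/5·4937/3125 + 2/5·14/25 + 1/5·2/5 = 30249/15625
m(7) = F(7) + f(1)·m(6) + f(4)·m(3) + f(5)·m(2) = 1 + 2/5·30249/15625 + 2/5·78/125 + 1/5·14/25 = 166873/78125
E[N_7] = m(7) = 166873/78125

166873/78125


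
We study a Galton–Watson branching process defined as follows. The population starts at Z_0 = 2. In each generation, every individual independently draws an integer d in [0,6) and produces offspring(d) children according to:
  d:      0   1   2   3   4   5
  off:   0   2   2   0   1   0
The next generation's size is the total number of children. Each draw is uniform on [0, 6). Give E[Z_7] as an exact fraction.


78125/139968

Outcome values over d=0..5: [0, 2, 2, 0, 1, 0]
Σy = 5, Σy² = 9, M = 6
μ = 5/6 = 5/6,  σ² = 9/6 − (5/6)² = 29/36
E[Z_0] = 2
E[Z_1] = 5/6·E[Z_0] = 5/3
E[Z_2] = 5/6·E[Z_1] = 25/18
E[Z_3] = 5/6·E[Z_2] = 125/108
E[Z_4] = 5/6·E[Z_3] = 625/648
E[Z_5] = 5/6·E[Z_4] = 3125/3888
E[Z_6] = 5/6·E[Z_5] = 15625/23328
E[Z_7] = 5/6·E[Z_6] = 78125/139968


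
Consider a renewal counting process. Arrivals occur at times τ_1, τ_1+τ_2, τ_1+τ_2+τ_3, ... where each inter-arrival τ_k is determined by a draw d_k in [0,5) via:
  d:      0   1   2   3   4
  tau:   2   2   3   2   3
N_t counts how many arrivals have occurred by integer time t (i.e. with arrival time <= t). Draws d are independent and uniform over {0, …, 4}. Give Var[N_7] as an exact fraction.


3564/15625

Inter-arrival values over d=0..4: [2, 2, 3, 2, 3]
Each d has probability 1/5, so the pmf of τ is: f(2) = 3/5, f(3) = 2/5
Let p_n(j) = P(N_n = j), with p_0 = [1]. Condition on τ_1: p_n(0) = P(τ > n), and for j >= 1, p_n(j) = Σ_{k<=n} f(k)·p_{n−k}(j−1)
p_1 = [1]  (j = 0)
p_2 = [2/5, 3/5]  (j = 0..1)
p_3 = [0, 1]  (j = 0..1)
p_4 = [0, 16/25, 9/25]  (j = 0..2)
p_5 = [0, 4/25, 21/25]  (j = 0..2)
p_6 = [0, 0, 98/125, 27/125]  (j = 0..3)
p_7 = [0, 0, 44/125, 81/125]  (j = 0..3)
E[N_7] = Σ j·p_7(j) = 331/125;  E[N_7²] = Σ j²·p_7(j) = 181/25
Var[N_7] = 181/25 − (331/125)² = 3564/15625


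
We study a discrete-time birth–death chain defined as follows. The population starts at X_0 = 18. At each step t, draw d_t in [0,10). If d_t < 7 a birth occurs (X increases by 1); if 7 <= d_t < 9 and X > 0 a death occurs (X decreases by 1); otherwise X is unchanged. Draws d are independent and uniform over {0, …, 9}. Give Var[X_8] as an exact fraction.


X can drop by at most 1 per step and X_0 = 18 > T = 8, so X_t >= 18 − t >= 10 > 0 for every t <= 8: the floor at 0 (the 'and X > 0' condition) never binds. Hence X_8 = X_0 + Σ_{t<8} Y_t with i.i.d. increments Y_t = y(d_t) ∈ {+1, −1, 0}.
Outcome values over d=0..9: [1, 1, 1, 1, 1, 1, 1, -1, -1, 0]
Σy = 5, Σy² = 9, M = 10
μ = 5/10 = 1/2,  σ² = 9/10 − (1/2)² = 13/20
Independent increments: Var[X_8] = 8·σ² = 8·(13/20) = 26/5

26/5


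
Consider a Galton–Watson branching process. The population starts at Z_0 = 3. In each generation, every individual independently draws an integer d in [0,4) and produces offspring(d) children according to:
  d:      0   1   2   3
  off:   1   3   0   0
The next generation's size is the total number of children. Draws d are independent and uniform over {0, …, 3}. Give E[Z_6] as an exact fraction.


3

Outcome values over d=0..3: [1, 3, 0, 0]
Σy = 4, Σy² = 10, M = 4
μ = 4/4 = 1,  σ² = 10/4 − (1)² = 3/2
E[Z_0] = 3
E[Z_1] = 1·E[Z_0] = 3
E[Z_2] = 1·E[Z_1] = 3
E[Z_3] = 1·E[Z_2] = 3
E[Z_4] = 1·E[Z_3] = 3
E[Z_5] = 1·E[Z_4] = 3
E[Z_6] = 1·E[Z_5] = 3


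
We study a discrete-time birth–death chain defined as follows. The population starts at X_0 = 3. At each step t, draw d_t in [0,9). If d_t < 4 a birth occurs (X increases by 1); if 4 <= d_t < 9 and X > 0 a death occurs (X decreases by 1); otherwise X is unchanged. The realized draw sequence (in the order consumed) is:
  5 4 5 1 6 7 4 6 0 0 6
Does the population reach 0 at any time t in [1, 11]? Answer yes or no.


t=0: X=3, d=5 → death, X_1=2
t=1: X=2, d=4 → death, X_2=1
t=2: X=1, d=5 → death, X_3=0
t=3: X=0, d=1 → birth, X_4=1
t=4: X=1, d=6 → death, X_5=0
t=5: X=0, d=7 → hold, X_6=0
t=6: X=0, d=4 → hold, X_7=0
t=7: X=0, d=6 → hold, X_8=0
t=8: X=0, d=0 → birth, X_9=1
t=9: X=1, d=0 → birth, X_10=2
t=10: X=2, d=6 → death, X_11=1

yes


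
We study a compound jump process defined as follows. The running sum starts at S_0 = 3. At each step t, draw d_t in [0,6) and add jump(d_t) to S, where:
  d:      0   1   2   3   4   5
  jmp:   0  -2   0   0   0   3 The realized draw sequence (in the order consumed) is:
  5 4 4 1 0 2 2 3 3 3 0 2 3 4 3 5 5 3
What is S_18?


t=0: S=3, d=5, jump=3, S_1=6
t=1: S=6, d=4, jump=0, S_2=6
t=2: S=6, d=4, jump=0, S_3=6
t=3: S=6, d=1, jump=-2, S_4=4
t=4: S=4, d=0, jump=0, S_5=4
t=5: S=4, d=2, jump=0, S_6=4
t=6: S=4, d=2, jump=0, S_7=4
t=7: S=4, d=3, jump=0, S_8=4
t=8: S=4, d=3, jump=0, S_9=4
t=9: S=4, d=3, jump=0, S_10=4
t=10: S=4, d=0, jump=0, S_11=4
t=11: S=4, d=2, jump=0, S_12=4
t=12: S=4, d=3, jump=0, S_13=4
t=13: S=4, d=4, jump=0, S_14=4
t=14: S=4, d=3, jump=0, S_15=4
t=15: S=4, d=5, jump=3, S_16=7
t=16: S=7, d=5, jump=3, S_17=10
t=17: S=10, d=3, jump=0, S_18=10

10


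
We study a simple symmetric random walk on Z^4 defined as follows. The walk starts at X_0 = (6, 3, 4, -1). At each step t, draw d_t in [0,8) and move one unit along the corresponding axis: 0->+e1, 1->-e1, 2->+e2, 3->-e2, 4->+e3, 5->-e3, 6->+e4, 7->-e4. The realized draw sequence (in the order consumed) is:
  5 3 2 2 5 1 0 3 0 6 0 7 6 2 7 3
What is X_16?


(8, 3, 2, -1)

t=0: X=(6, 3, 4, -1), d=5 → -e3, X_1=(6, 3, 3, -1)
t=1: X=(6, 3, 3, -1), d=3 → -e2, X_2=(6, 2, 3, -1)
t=2: X=(6, 2, 3, -1), d=2 → +e2, X_3=(6, 3, 3, -1)
t=3: X=(6, 3, 3, -1), d=2 → +e2, X_4=(6, 4, 3, -1)
t=4: X=(6, 4, 3, -1), d=5 → -e3, X_5=(6, 4, 2, -1)
t=5: X=(6, 4, 2, -1), d=1 → -e1, X_6=(5, 4, 2, -1)
t=6: X=(5, 4, 2, -1), d=0 → +e1, X_7=(6, 4, 2, -1)
t=7: X=(6, 4, 2, -1), d=3 → -e2, X_8=(6, 3, 2, -1)
t=8: X=(6, 3, 2, -1), d=0 → +e1, X_9=(7, 3, 2, -1)
t=9: X=(7, 3, 2, -1), d=6 → +e4, X_10=(7, 3, 2, 0)
t=10: X=(7, 3, 2, 0), d=0 → +e1, X_11=(8, 3, 2, 0)
t=11: X=(8, 3, 2, 0), d=7 → -e4, X_12=(8, 3, 2, -1)
t=12: X=(8, 3, 2, -1), d=6 → +e4, X_13=(8, 3, 2, 0)
t=13: X=(8, 3, 2, 0), d=2 → +e2, X_14=(8, 4, 2, 0)
t=14: X=(8, 4, 2, 0), d=7 → -e4, X_15=(8, 4, 2, -1)
t=15: X=(8, 4, 2, -1), d=3 → -e2, X_16=(8, 3, 2, -1)


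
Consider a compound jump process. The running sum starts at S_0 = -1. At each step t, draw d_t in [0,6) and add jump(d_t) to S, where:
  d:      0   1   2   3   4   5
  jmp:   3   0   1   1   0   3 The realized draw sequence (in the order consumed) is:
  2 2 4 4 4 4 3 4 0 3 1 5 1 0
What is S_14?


t=0: S=-1, d=2, jump=1, S_1=0
t=1: S=0, d=2, jump=1, S_2=1
t=2: S=1, d=4, jump=0, S_3=1
t=3: S=1, d=4, jump=0, S_4=1
t=4: S=1, d=4, jump=0, S_5=1
t=5: S=1, d=4, jump=0, S_6=1
t=6: S=1, d=3, jump=1, S_7=2
t=7: S=2, d=4, jump=0, S_8=2
t=8: S=2, d=0, jump=3, S_9=5
t=9: S=5, d=3, jump=1, S_10=6
t=10: S=6, d=1, jump=0, S_11=6
t=11: S=6, d=5, jump=3, S_12=9
t=12: S=9, d=1, jump=0, S_13=9
t=13: S=9, d=0, jump=3, S_14=12

12


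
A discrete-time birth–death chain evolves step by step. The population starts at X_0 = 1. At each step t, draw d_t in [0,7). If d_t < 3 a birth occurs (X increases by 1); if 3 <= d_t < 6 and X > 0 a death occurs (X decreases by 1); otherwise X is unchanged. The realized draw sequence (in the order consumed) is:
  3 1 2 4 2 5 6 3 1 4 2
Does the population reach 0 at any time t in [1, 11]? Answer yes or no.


t=0: X=1, d=3 → death, X_1=0
t=1: X=0, d=1 → birth, X_2=1
t=2: X=1, d=2 → birth, X_3=2
t=3: X=2, d=4 → death, X_4=1
t=4: X=1, d=2 → birth, X_5=2
t=5: X=2, d=5 → death, X_6=1
t=6: X=1, d=6 → hold, X_7=1
t=7: X=1, d=3 → death, X_8=0
t=8: X=0, d=1 → birth, X_9=1
t=9: X=1, d=4 → death, X_10=0
t=10: X=0, d=2 → birth, X_11=1

yes


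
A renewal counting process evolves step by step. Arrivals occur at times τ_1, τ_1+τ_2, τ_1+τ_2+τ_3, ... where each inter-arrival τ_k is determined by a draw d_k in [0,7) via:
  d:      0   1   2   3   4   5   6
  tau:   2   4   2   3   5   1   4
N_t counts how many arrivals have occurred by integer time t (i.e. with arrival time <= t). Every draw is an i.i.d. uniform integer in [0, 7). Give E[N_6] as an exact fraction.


208034/117649

Inter-arrival values over d=0..6: [2, 4, 2, 3, 5, 1, 4]
Each d has probability 1/7, so the pmf of τ is: f(1) = 1/7, f(2) = 2/7, f(3) = 1/7, f(4) = 2/7, f(5) = 1/7
Renewal equation for m(n) = E[N_n]: condition on τ_1 = k (if k <= n, one arrival plus a fresh copy on the remaining n−k steps): m(n) = F(n) + Σ_{k<=n} f(k)·m(n−k), where F(n) = P(τ <= n) and m(0) = 0
m(1) = F(1) = 1/7
m(2) = F(2) + f(1)·m(1) = 3/7 + 1/7·1/7 = 22/49
m(3) = F(3) + f(1)·m(2) + f(2)·m(1) = 4/7 + 1/7·22/49 + 2/7·1/7 = 232/343
m(4) = F(4) + f(1)·m(3) + f(2)·m(2) + f(3)·m(1) = 6/7 + 1/7·232/343 + 2/7·22/49 + 1/7·1/7 = 2647/2401
m(5) = F(5) + f(1)·m(4) + f(2)·m(3) + f(3)·m(2) + f(4)·m(1) = 1 + 1/7·2647/2401 + 2/7·232/343 + 1/7·22/49 + 2/7·1/7 = 24466/16807
m(6) = F(6) + f(1)·m(5) + f(2)·m(4) + f(3)·m(3) + f(4)·m(2) + f(5)·m(1) = 1 + 1/7·24466/16807 + 2/7·2647/2401 + 1/7·232/343 + 2/7·22/49 + 1/7·1/7 = 208034/117649
E[N_6] = m(6) = 208034/117649


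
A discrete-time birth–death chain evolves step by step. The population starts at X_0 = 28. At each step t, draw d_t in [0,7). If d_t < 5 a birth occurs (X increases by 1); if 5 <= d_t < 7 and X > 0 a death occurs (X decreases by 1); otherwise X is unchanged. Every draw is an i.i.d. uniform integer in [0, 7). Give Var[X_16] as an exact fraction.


X can drop by at most 1 per step and X_0 = 28 > T = 16, so X_t >= 28 − t >= 12 > 0 for every t <= 16: the floor at 0 (the 'and X > 0' condition) never binds. Hence X_16 = X_0 + Σ_{t<16} Y_t with i.i.d. increments Y_t = y(d_t) ∈ {+1, −1, 0}.
Outcome values over d=0..6: [1, 1, 1, 1, 1, -1, -1]
Σy = 3, Σy² = 7, M = 7
μ = 3/7 = 3/7,  σ² = 7/7 − (3/7)² = 40/49
Independent increments: Var[X_16] = 16·σ² = 16·(40/49) = 640/49

640/49


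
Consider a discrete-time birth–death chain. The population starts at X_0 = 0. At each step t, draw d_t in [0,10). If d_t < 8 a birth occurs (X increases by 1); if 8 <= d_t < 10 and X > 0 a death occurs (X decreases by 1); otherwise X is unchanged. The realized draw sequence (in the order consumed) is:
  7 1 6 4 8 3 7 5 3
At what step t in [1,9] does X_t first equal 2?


2

t=0: X=0, d=7 → birth, X_1=1
t=1: X=1, d=1 → birth, X_2=2
t=2: X=2, d=6 → birth, X_3=3
t=3: X=3, d=4 → birth, X_4=4
t=4: X=4, d=8 → death, X_5=3
t=5: X=3, d=3 → birth, X_6=4
t=6: X=4, d=7 → birth, X_7=5
t=7: X=5, d=5 → birth, X_8=6
t=8: X=6, d=3 → birth, X_9=7


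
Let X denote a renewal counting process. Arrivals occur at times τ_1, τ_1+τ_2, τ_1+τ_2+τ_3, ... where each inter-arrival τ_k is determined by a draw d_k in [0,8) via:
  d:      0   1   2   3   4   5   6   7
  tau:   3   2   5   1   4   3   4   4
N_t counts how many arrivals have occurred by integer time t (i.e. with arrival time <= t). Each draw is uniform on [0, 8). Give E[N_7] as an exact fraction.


Inter-arrival values over d=0..7: [3, 2, 5, 1, 4, 3, 4, 4]
Each d has probability 1/8, so the pmf of τ is: f(1) = 1/8, f(2) = 1/8, f(3) = 1/4, f(4) = 3/8, f(5) = 1/8
Renewal equation for m(n) = E[N_n]: condition on τ_1 = k (if k <= n, one arrival plus a fresh copy on the remaining n−k steps): m(n) = F(n) + Σ_{k<=n} f(k)·m(n−k), where F(n) = P(τ <= n) and m(0) = 0
m(1) = F(1) = 1/8
m(2) = F(2) + f(1)·m(1) = 1/4 + 1/8·1/8 = 17/64
m(3) = F(3) + f(1)·m(2) + f(2)·m(1) = 1/2 + 1/8·17/64 + 1/8·1/8 = 281/512
m(4) = F(4) + f(1)·m(3) + f(2)·m(2) + f(3)·m(1) = 7/8 + 1/8·281/512 + 1/8·17/64 + 1/4·1/8 = 4129/4096
m(5) = F(5) + f(1)·m(4) + f(2)·m(3) + f(3)·m(2) + f(4)·m(1) = 1 + 1/8·4129/4096 + 1/8·281/512 + 1/4·17/64 + 3/8·1/8 = 42857/32768
m(6) = F(6) + f(1)·m(5) + f(2)·m(4) + f(3)·m(3) + f(4)·m(2) + f(5)·m(1) = 1 + 1/8·42857/32768 + 1/8·4129/4096 + 1/4·281/512 + 3/8·17/64 + 1/8·1/8 = 404209/262144
m(7) = F(7) + f(1)·m(6) + f(2)·m(5) + f(3)·m(4) + f(4)·m(3) + f(5)·m(2) = 1 + 1/8·404209/262144 + 1/8·42857/32768 + 1/4·4129/4096 + 3/8·281/512 + 1/8·17/64 = 3873977/2097152
E[N_7] = m(7) = 3873977/2097152

3873977/2097152


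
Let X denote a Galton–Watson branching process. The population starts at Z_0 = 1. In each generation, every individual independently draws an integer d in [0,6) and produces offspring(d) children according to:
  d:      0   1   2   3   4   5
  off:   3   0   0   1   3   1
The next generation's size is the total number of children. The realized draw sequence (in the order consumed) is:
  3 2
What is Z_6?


0

gen 0: Z_0=1, draws=[3], offspring=[1], Z_1=1
gen 1: Z_1=1, draws=[2], offspring=[0], Z_2=0
gen 2: Z_2=0, draws=[], offspring=[], Z_3=0
gen 3: Z_3=0, draws=[], offspring=[], Z_4=0
gen 4: Z_4=0, draws=[], offspring=[], Z_5=0
gen 5: Z_5=0, draws=[], offspring=[], Z_6=0


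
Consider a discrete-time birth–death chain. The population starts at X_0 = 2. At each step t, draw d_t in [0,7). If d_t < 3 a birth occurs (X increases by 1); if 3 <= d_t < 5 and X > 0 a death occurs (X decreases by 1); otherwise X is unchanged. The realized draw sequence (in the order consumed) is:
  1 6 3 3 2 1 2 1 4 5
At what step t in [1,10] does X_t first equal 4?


t=0: X=2, d=1 → birth, X_1=3
t=1: X=3, d=6 → hold, X_2=3
t=2: X=3, d=3 → death, X_3=2
t=3: X=2, d=3 → death, X_4=1
t=4: X=1, d=2 → birth, X_5=2
t=5: X=2, d=1 → birth, X_6=3
t=6: X=3, d=2 → birth, X_7=4
t=7: X=4, d=1 → birth, X_8=5
t=8: X=5, d=4 → death, X_9=4
t=9: X=4, d=5 → hold, X_10=4

7


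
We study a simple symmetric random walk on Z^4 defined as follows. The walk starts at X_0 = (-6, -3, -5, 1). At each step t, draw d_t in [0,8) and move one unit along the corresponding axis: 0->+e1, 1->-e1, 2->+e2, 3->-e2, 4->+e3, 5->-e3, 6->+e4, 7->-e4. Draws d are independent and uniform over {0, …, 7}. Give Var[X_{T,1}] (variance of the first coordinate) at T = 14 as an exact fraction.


Outcome values over d=0..7: [1, -1, 0, 0, 0, 0, 0, 0]
Σy = 0, Σy² = 2, M = 8
μ = 0/8 = 0,  σ² = 2/8 − (0)² = 1/4
Independent increments: Var[X_14] = 14·σ² = 14·(1/4) = 7/2

7/2


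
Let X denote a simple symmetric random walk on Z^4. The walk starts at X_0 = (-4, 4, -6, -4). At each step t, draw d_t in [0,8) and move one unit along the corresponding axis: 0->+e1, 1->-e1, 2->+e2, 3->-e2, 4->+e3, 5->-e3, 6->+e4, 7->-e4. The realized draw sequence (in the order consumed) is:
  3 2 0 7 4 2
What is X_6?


t=0: X=(-4, 4, -6, -4), d=3 → -e2, X_1=(-4, 3, -6, -4)
t=1: X=(-4, 3, -6, -4), d=2 → +e2, X_2=(-4, 4, -6, -4)
t=2: X=(-4, 4, -6, -4), d=0 → +e1, X_3=(-3, 4, -6, -4)
t=3: X=(-3, 4, -6, -4), d=7 → -e4, X_4=(-3, 4, -6, -5)
t=4: X=(-3, 4, -6, -5), d=4 → +e3, X_5=(-3, 4, -5, -5)
t=5: X=(-3, 4, -5, -5), d=2 → +e2, X_6=(-3, 5, -5, -5)

(-3, 5, -5, -5)


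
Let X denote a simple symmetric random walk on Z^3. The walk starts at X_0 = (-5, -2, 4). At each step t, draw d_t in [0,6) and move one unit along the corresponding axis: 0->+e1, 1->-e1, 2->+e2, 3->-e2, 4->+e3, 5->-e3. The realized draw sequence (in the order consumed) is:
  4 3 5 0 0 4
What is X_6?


t=0: X=(-5, -2, 4), d=4 → +e3, X_1=(-5, -2, 5)
t=1: X=(-5, -2, 5), d=3 → -e2, X_2=(-5, -3, 5)
t=2: X=(-5, -3, 5), d=5 → -e3, X_3=(-5, -3, 4)
t=3: X=(-5, -3, 4), d=0 → +e1, X_4=(-4, -3, 4)
t=4: X=(-4, -3, 4), d=0 → +e1, X_5=(-3, -3, 4)
t=5: X=(-3, -3, 4), d=4 → +e3, X_6=(-3, -3, 5)

(-3, -3, 5)


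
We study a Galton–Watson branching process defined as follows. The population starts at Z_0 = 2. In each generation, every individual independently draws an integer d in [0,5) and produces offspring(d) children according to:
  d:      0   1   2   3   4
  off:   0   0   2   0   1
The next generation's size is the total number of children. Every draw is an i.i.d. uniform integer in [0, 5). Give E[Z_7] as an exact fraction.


Outcome values over d=0..4: [0, 0, 2, 0, 1]
Σy = 3, Σy² = 5, M = 5
μ = 3/5 = 3/5,  σ² = 5/5 − (3/5)² = 16/25
E[Z_0] = 2
E[Z_1] = 3/5·E[Z_0] = 6/5
E[Z_2] = 3/5·E[Z_1] = 18/25
E[Z_3] = 3/5·E[Z_2] = 54/125
E[Z_4] = 3/5·E[Z_3] = 162/625
E[Z_5] = 3/5·E[Z_4] = 486/3125
E[Z_6] = 3/5·E[Z_5] = 1458/15625
E[Z_7] = 3/5·E[Z_6] = 4374/78125

4374/78125


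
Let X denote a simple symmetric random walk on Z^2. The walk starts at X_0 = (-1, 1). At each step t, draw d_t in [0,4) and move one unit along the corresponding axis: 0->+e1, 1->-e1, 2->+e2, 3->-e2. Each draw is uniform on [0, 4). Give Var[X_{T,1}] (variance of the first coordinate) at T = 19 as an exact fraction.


Outcome values over d=0..3: [1, -1, 0, 0]
Σy = 0, Σy² = 2, M = 4
μ = 0/4 = 0,  σ² = 2/4 − (0)² = 1/2
Independent increments: Var[X_19] = 19·σ² = 19·(1/2) = 19/2

19/2


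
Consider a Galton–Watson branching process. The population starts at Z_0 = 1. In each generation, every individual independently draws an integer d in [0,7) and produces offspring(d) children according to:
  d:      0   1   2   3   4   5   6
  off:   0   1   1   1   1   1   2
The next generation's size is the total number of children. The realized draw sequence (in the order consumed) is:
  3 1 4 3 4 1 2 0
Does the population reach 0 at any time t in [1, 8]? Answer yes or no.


gen 0: Z_0=1, draws=[3], offspring=[1], Z_1=1
gen 1: Z_1=1, draws=[1], offspring=[1], Z_2=1
gen 2: Z_2=1, draws=[4], offspring=[1], Z_3=1
gen 3: Z_3=1, draws=[3], offspring=[1], Z_4=1
gen 4: Z_4=1, draws=[4], offspring=[1], Z_5=1
gen 5: Z_5=1, draws=[1], offspring=[1], Z_6=1
gen 6: Z_6=1, draws=[2], offspring=[1], Z_7=1
gen 7: Z_7=1, draws=[0], offspring=[0], Z_8=0

yes


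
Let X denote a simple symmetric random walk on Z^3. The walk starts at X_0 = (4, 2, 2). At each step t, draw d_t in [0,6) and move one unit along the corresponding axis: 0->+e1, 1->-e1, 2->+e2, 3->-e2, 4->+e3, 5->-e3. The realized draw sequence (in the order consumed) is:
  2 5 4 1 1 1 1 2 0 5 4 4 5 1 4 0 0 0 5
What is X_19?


t=0: X=(4, 2, 2), d=2 → +e2, X_1=(4, 3, 2)
t=1: X=(4, 3, 2), d=5 → -e3, X_2=(4, 3, 1)
t=2: X=(4, 3, 1), d=4 → +e3, X_3=(4, 3, 2)
t=3: X=(4, 3, 2), d=1 → -e1, X_4=(3, 3, 2)
t=4: X=(3, 3, 2), d=1 → -e1, X_5=(2, 3, 2)
t=5: X=(2, 3, 2), d=1 → -e1, X_6=(1, 3, 2)
t=6: X=(1, 3, 2), d=1 → -e1, X_7=(0, 3, 2)
t=7: X=(0, 3, 2), d=2 → +e2, X_8=(0, 4, 2)
t=8: X=(0, 4, 2), d=0 → +e1, X_9=(1, 4, 2)
t=9: X=(1, 4, 2), d=5 → -e3, X_10=(1, 4, 1)
t=10: X=(1, 4, 1), d=4 → +e3, X_11=(1, 4, 2)
t=11: X=(1, 4, 2), d=4 → +e3, X_12=(1, 4, 3)
t=12: X=(1, 4, 3), d=5 → -e3, X_13=(1, 4, 2)
t=13: X=(1, 4, 2), d=1 → -e1, X_14=(0, 4, 2)
t=14: X=(0, 4, 2), d=4 → +e3, X_15=(0, 4, 3)
t=15: X=(0, 4, 3), d=0 → +e1, X_16=(1, 4, 3)
t=16: X=(1, 4, 3), d=0 → +e1, X_17=(2, 4, 3)
t=17: X=(2, 4, 3), d=0 → +e1, X_18=(3, 4, 3)
t=18: X=(3, 4, 3), d=5 → -e3, X_19=(3, 4, 2)

(3, 4, 2)


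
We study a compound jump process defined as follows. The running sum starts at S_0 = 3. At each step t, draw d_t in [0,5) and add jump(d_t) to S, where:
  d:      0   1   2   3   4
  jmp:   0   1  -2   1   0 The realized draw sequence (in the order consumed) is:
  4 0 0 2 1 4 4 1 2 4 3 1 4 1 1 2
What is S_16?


t=0: S=3, d=4, jump=0, S_1=3
t=1: S=3, d=0, jump=0, S_2=3
t=2: S=3, d=0, jump=0, S_3=3
t=3: S=3, d=2, jump=-2, S_4=1
t=4: S=1, d=1, jump=1, S_5=2
t=5: S=2, d=4, jump=0, S_6=2
t=6: S=2, d=4, jump=0, S_7=2
t=7: S=2, d=1, jump=1, S_8=3
t=8: S=3, d=2, jump=-2, S_9=1
t=9: S=1, d=4, jump=0, S_10=1
t=10: S=1, d=3, jump=1, S_11=2
t=11: S=2, d=1, jump=1, S_12=3
t=12: S=3, d=4, jump=0, S_13=3
t=13: S=3, d=1, jump=1, S_14=4
t=14: S=4, d=1, jump=1, S_15=5
t=15: S=5, d=2, jump=-2, S_16=3

3


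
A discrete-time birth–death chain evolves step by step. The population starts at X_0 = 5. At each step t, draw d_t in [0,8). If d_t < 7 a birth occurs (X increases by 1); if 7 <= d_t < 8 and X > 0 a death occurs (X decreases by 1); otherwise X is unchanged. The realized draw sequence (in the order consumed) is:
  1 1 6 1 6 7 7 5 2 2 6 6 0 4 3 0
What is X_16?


t=0: X=5, d=1 → birth, X_1=6
t=1: X=6, d=1 → birth, X_2=7
t=2: X=7, d=6 → birth, X_3=8
t=3: X=8, d=1 → birth, X_4=9
t=4: X=9, d=6 → birth, X_5=10
t=5: X=10, d=7 → death, X_6=9
t=6: X=9, d=7 → death, X_7=8
t=7: X=8, d=5 → birth, X_8=9
t=8: X=9, d=2 → birth, X_9=10
t=9: X=10, d=2 → birth, X_10=11
t=10: X=11, d=6 → birth, X_11=12
t=11: X=12, d=6 → birth, X_12=13
t=12: X=13, d=0 → birth, X_13=14
t=13: X=14, d=4 → birth, X_14=15
t=14: X=15, d=3 → birth, X_15=16
t=15: X=16, d=0 → birth, X_16=17

17


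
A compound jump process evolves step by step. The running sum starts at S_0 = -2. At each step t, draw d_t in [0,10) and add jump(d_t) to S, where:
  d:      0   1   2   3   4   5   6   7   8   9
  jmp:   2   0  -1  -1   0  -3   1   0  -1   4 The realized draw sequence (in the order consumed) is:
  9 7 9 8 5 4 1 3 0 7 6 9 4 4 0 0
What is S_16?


12

t=0: S=-2, d=9, jump=4, S_1=2
t=1: S=2, d=7, jump=0, S_2=2
t=2: S=2, d=9, jump=4, S_3=6
t=3: S=6, d=8, jump=-1, S_4=5
t=4: S=5, d=5, jump=-3, S_5=2
t=5: S=2, d=4, jump=0, S_6=2
t=6: S=2, d=1, jump=0, S_7=2
t=7: S=2, d=3, jump=-1, S_8=1
t=8: S=1, d=0, jump=2, S_9=3
t=9: S=3, d=7, jump=0, S_10=3
t=10: S=3, d=6, jump=1, S_11=4
t=11: S=4, d=9, jump=4, S_12=8
t=12: S=8, d=4, jump=0, S_13=8
t=13: S=8, d=4, jump=0, S_14=8
t=14: S=8, d=0, jump=2, S_15=10
t=15: S=10, d=0, jump=2, S_16=12


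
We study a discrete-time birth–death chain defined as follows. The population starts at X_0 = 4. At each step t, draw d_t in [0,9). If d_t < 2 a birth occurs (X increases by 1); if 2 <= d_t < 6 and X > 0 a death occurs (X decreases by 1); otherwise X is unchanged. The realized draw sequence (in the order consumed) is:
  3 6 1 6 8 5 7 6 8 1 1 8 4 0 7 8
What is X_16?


t=0: X=4, d=3 → death, X_1=3
t=1: X=3, d=6 → hold, X_2=3
t=2: X=3, d=1 → birth, X_3=4
t=3: X=4, d=6 → hold, X_4=4
t=4: X=4, d=8 → hold, X_5=4
t=5: X=4, d=5 → death, X_6=3
t=6: X=3, d=7 → hold, X_7=3
t=7: X=3, d=6 → hold, X_8=3
t=8: X=3, d=8 → hold, X_9=3
t=9: X=3, d=1 → birth, X_10=4
t=10: X=4, d=1 → birth, X_11=5
t=11: X=5, d=8 → hold, X_12=5
t=12: X=5, d=4 → death, X_13=4
t=13: X=4, d=0 → birth, X_14=5
t=14: X=5, d=7 → hold, X_15=5
t=15: X=5, d=8 → hold, X_16=5

5


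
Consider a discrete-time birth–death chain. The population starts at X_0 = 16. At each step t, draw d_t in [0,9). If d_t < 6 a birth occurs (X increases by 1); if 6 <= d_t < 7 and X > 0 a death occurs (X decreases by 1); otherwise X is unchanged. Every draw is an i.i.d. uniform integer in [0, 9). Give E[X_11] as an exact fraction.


X can drop by at most 1 per step and X_0 = 16 > T = 11, so X_t >= 16 − t >= 5 > 0 for every t <= 11: the floor at 0 (the 'and X > 0' condition) never binds. Hence X_11 = X_0 + Σ_{t<11} Y_t with i.i.d. increments Y_t = y(d_t) ∈ {+1, −1, 0}.
Outcome values over d=0..8: [1, 1, 1, 1, 1, 1, -1, 0, 0]
Σy = 5, Σy² = 7, M = 9
μ = 5/9 = 5/9,  σ² = 7/9 − (5/9)² = 38/81
E[X_11] = 16 + 11·(5/9) = 199/9

199/9


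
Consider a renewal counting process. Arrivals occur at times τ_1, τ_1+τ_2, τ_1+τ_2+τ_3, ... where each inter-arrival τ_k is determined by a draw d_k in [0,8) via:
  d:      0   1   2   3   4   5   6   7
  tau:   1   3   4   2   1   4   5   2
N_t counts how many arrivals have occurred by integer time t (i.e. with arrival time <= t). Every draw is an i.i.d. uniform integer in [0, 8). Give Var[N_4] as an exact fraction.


Inter-arrival values over d=0..7: [1, 3, 4, 2, 1, 4, 5, 2]
Each d has probability 1/8, so the pmf of τ is: f(1) = 1/4, f(2) = 1/4, f(3) = 1/8, f(4) = 1/4, f(5) = 1/8
Let p_n(j) = P(N_n = j), with p_0 = [1]. Condition on τ_1: p_n(0) = P(τ > n), and for j >= 1, p_n(j) = Σ_{k<=n} f(k)·p_{n−k}(j−1)
p_1 = [3/4, 1/4]  (j = 0..1)
p_2 = [1/2, 7/16, 1/16]  (j = 0..2)
p_3 = [3/8, 7/16, 11/64, 1/64]  (j = 0..3)
p_4 = [1/8, 9/16, 1/4, 15/256, 1/256]  (j = 0..4)
E[N_4] = Σ j·p_4(j) = 321/256;  E[N_4²] = Σ j²·p_4(j) = 551/256
Var[N_4] = 551/256 − (321/256)² = 38015/65536

38015/65536


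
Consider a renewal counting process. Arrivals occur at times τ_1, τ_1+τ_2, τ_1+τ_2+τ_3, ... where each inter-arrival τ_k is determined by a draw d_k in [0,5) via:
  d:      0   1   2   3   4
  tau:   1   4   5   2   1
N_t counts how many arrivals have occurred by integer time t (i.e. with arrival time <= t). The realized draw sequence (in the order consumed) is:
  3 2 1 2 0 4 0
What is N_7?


draw d_1=3: τ_1=2, arrival time A_1=2
draw d_2=2: τ_2=5, arrival time A_2=7
draw d_3=1: τ_3=4, arrival time A_3=11
draw d_4=2: τ_4=5, arrival time A_4=16
draw d_5=0: τ_5=1, arrival time A_5=17
draw d_6=4: τ_6=1, arrival time A_6=18
draw d_7=0: τ_7=1, arrival time A_7=19
N_t over t=0..7: 0:0 1:0 2:1 3:1 4:1 5:1 6:1 7:2

2


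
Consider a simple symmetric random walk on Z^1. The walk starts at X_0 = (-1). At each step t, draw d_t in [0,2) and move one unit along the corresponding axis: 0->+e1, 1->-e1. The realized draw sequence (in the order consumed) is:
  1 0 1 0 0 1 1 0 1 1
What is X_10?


t=0: X=(-1), d=1 → -e1, X_1=(-2)
t=1: X=(-2), d=0 → +e1, X_2=(-1)
t=2: X=(-1), d=1 → -e1, X_3=(-2)
t=3: X=(-2), d=0 → +e1, X_4=(-1)
t=4: X=(-1), d=0 → +e1, X_5=(0)
t=5: X=(0), d=1 → -e1, X_6=(-1)
t=6: X=(-1), d=1 → -e1, X_7=(-2)
t=7: X=(-2), d=0 → +e1, X_8=(-1)
t=8: X=(-1), d=1 → -e1, X_9=(-2)
t=9: X=(-2), d=1 → -e1, X_10=(-3)

(-3)


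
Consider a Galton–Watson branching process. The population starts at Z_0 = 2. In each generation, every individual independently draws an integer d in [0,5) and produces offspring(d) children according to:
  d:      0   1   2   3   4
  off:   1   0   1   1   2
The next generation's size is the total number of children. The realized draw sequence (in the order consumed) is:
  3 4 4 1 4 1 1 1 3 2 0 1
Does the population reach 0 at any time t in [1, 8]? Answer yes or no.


gen 0: Z_0=2, draws=[3, 4], offspring=[1, 2], Z_1=3
gen 1: Z_1=3, draws=[4, 1, 4], offspring=[2, 0, 2], Z_2=4
gen 2: Z_2=4, draws=[1, 1, 1, 3], offspring=[0, 0, 0, 1], Z_3=1
gen 3: Z_3=1, draws=[2], offspring=[1], Z_4=1
gen 4: Z_4=1, draws=[0], offspring=[1], Z_5=1
gen 5: Z_5=1, draws=[1], offspring=[0], Z_6=0
gen 6: Z_6=0, draws=[], offspring=[], Z_7=0
gen 7: Z_7=0, draws=[], offspring=[], Z_8=0

yes


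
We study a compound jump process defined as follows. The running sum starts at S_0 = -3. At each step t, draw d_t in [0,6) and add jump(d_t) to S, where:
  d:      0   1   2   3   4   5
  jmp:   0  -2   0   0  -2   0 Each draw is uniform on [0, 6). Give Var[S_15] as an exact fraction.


Outcome values over d=0..5: [0, -2, 0, 0, -2, 0]
Σy = -4, Σy² = 8, M = 6
μ = -4/6 = -2/3,  σ² = 8/6 − (-2/3)² = 8/9
Independent increments: Var[S_15] = 15·σ² = 15·(8/9) = 40/3

40/3


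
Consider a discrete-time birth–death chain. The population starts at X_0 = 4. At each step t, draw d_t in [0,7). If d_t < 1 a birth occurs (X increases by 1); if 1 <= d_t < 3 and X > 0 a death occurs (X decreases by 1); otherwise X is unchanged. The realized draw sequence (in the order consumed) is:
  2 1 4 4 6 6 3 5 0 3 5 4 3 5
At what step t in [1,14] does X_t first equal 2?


2

t=0: X=4, d=2 → death, X_1=3
t=1: X=3, d=1 → death, X_2=2
t=2: X=2, d=4 → hold, X_3=2
t=3: X=2, d=4 → hold, X_4=2
t=4: X=2, d=6 → hold, X_5=2
t=5: X=2, d=6 → hold, X_6=2
t=6: X=2, d=3 → hold, X_7=2
t=7: X=2, d=5 → hold, X_8=2
t=8: X=2, d=0 → birth, X_9=3
t=9: X=3, d=3 → hold, X_10=3
t=10: X=3, d=5 → hold, X_11=3
t=11: X=3, d=4 → hold, X_12=3
t=12: X=3, d=3 → hold, X_13=3
t=13: X=3, d=5 → hold, X_14=3


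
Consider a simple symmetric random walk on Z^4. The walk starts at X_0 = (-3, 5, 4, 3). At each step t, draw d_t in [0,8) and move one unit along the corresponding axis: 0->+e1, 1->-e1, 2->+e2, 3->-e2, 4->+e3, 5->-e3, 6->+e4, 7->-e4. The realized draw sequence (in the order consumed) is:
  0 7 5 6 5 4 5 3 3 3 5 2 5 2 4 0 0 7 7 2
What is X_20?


(0, 5, 1, 1)

t=0: X=(-3, 5, 4, 3), d=0 → +e1, X_1=(-2, 5, 4, 3)
t=1: X=(-2, 5, 4, 3), d=7 → -e4, X_2=(-2, 5, 4, 2)
t=2: X=(-2, 5, 4, 2), d=5 → -e3, X_3=(-2, 5, 3, 2)
t=3: X=(-2, 5, 3, 2), d=6 → +e4, X_4=(-2, 5, 3, 3)
t=4: X=(-2, 5, 3, 3), d=5 → -e3, X_5=(-2, 5, 2, 3)
t=5: X=(-2, 5, 2, 3), d=4 → +e3, X_6=(-2, 5, 3, 3)
t=6: X=(-2, 5, 3, 3), d=5 → -e3, X_7=(-2, 5, 2, 3)
t=7: X=(-2, 5, 2, 3), d=3 → -e2, X_8=(-2, 4, 2, 3)
t=8: X=(-2, 4, 2, 3), d=3 → -e2, X_9=(-2, 3, 2, 3)
t=9: X=(-2, 3, 2, 3), d=3 → -e2, X_10=(-2, 2, 2, 3)
t=10: X=(-2, 2, 2, 3), d=5 → -e3, X_11=(-2, 2, 1, 3)
t=11: X=(-2, 2, 1, 3), d=2 → +e2, X_12=(-2, 3, 1, 3)
t=12: X=(-2, 3, 1, 3), d=5 → -e3, X_13=(-2, 3, 0, 3)
t=13: X=(-2, 3, 0, 3), d=2 → +e2, X_14=(-2, 4, 0, 3)
t=14: X=(-2, 4, 0, 3), d=4 → +e3, X_15=(-2, 4, 1, 3)
t=15: X=(-2, 4, 1, 3), d=0 → +e1, X_16=(-1, 4, 1, 3)
t=16: X=(-1, 4, 1, 3), d=0 → +e1, X_17=(0, 4, 1, 3)
t=17: X=(0, 4, 1, 3), d=7 → -e4, X_18=(0, 4, 1, 2)
t=18: X=(0, 4, 1, 2), d=7 → -e4, X_19=(0, 4, 1, 1)
t=19: X=(0, 4, 1, 1), d=2 → +e2, X_20=(0, 5, 1, 1)


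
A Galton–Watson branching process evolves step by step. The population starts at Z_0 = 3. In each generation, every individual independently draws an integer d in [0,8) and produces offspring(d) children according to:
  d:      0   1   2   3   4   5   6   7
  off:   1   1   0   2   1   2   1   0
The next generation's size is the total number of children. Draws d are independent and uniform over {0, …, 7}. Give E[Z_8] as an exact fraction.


Outcome values over d=0..7: [1, 1, 0, 2, 1, 2, 1, 0]
Σy = 8, Σy² = 12, M = 8
μ = 8/8 = 1,  σ² = 12/8 − (1)² = 1/2
E[Z_0] = 3
E[Z_1] = 1·E[Z_0] = 3
E[Z_2] = 1·E[Z_1] = 3
E[Z_3] = 1·E[Z_2] = 3
E[Z_4] = 1·E[Z_3] = 3
E[Z_5] = 1·E[Z_4] = 3
E[Z_6] = 1·E[Z_5] = 3
E[Z_7] = 1·E[Z_6] = 3
E[Z_8] = 1·E[Z_7] = 3

3


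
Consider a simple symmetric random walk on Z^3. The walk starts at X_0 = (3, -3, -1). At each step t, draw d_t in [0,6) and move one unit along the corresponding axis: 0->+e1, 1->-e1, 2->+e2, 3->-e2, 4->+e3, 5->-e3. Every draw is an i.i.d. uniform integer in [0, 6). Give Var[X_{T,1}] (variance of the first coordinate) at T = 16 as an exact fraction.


Outcome values over d=0..5: [1, -1, 0, 0, 0, 0]
Σy = 0, Σy² = 2, M = 6
μ = 0/6 = 0,  σ² = 2/6 − (0)² = 1/3
Independent increments: Var[X_16] = 16·σ² = 16·(1/3) = 16/3

16/3


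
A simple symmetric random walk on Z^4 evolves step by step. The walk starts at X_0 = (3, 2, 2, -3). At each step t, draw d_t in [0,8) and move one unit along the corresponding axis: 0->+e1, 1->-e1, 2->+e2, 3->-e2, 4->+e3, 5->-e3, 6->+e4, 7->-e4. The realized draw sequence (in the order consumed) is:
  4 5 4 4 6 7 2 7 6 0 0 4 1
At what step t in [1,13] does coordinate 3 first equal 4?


4

t=0: X=(3, 2, 2, -3), d=4 → +e3, X_1=(3, 2, 3, -3)
t=1: X=(3, 2, 3, -3), d=5 → -e3, X_2=(3, 2, 2, -3)
t=2: X=(3, 2, 2, -3), d=4 → +e3, X_3=(3, 2, 3, -3)
t=3: X=(3, 2, 3, -3), d=4 → +e3, X_4=(3, 2, 4, -3)
t=4: X=(3, 2, 4, -3), d=6 → +e4, X_5=(3, 2, 4, -2)
t=5: X=(3, 2, 4, -2), d=7 → -e4, X_6=(3, 2, 4, -3)
t=6: X=(3, 2, 4, -3), d=2 → +e2, X_7=(3, 3, 4, -3)
t=7: X=(3, 3, 4, -3), d=7 → -e4, X_8=(3, 3, 4, -4)
t=8: X=(3, 3, 4, -4), d=6 → +e4, X_9=(3, 3, 4, -3)
t=9: X=(3, 3, 4, -3), d=0 → +e1, X_10=(4, 3, 4, -3)
t=10: X=(4, 3, 4, -3), d=0 → +e1, X_11=(5, 3, 4, -3)
t=11: X=(5, 3, 4, -3), d=4 → +e3, X_12=(5, 3, 5, -3)
t=12: X=(5, 3, 5, -3), d=1 → -e1, X_13=(4, 3, 5, -3)


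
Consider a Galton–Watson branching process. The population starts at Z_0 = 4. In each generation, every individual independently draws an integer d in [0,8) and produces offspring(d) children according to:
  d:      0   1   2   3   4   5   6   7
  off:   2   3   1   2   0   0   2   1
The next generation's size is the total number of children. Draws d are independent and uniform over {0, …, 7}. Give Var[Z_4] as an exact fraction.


Outcome values over d=0..7: [2, 3, 1, 2, 0, 0, 2, 1]
Σy = 11, Σy² = 23, M = 8
μ = 11/8 = 11/8,  σ² = 23/8 − (11/8)² = 63/64
V_0 = 0, E_0 = 4
V_1 = 63/64·E_0 + (11/8)²·V_0 = 63/16;  E_1 = 11/2
V_2 = 63/64·E_1 + (11/8)²·V_1 = 13167/1024;  E_2 = 121/16
V_3 = 63/64·E_2 + (11/8)²·V_2 = 2081079/65536;  E_3 = 1331/128
V_4 = 63/64·E_3 + (11/8)²·V_3 = 294743295/4194304;  E_4 = 14641/1024

294743295/4194304
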